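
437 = 437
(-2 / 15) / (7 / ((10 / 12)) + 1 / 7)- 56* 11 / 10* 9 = -2486554 / 4485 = -554.42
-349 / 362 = -0.96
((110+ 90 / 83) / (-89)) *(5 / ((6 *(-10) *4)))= 2305 / 88644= 0.03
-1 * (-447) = 447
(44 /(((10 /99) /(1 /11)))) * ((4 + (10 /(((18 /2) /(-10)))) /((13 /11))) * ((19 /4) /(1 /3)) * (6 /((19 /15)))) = -187704 /13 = -14438.77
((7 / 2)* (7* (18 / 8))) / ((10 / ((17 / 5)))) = 7497 / 400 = 18.74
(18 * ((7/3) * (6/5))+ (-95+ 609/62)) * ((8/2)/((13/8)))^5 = -180875165696/57550415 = -3142.90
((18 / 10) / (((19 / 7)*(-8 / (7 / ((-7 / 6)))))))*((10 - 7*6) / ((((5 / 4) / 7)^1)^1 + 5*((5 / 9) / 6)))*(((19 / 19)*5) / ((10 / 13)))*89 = -661267152 / 46075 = -14351.97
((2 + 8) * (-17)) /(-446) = 85 /223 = 0.38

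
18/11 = 1.64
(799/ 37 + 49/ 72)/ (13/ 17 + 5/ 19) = 19167143/ 884448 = 21.67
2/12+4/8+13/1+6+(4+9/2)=169/6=28.17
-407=-407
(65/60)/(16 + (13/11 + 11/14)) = 1001/16602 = 0.06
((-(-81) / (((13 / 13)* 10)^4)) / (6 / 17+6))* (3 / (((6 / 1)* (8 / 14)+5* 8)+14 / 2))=1071 / 14120000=0.00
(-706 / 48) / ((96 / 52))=-4589 / 576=-7.97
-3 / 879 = -1 / 293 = -0.00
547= 547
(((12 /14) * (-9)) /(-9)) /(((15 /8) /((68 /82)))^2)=147968 /882525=0.17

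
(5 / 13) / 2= 5 / 26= 0.19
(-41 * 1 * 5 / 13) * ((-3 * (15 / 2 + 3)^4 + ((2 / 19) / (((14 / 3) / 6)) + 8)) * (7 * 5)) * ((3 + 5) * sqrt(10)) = 6116932475 * sqrt(10) / 38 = 509037866.17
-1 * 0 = 0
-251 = -251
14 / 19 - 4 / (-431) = 6110 / 8189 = 0.75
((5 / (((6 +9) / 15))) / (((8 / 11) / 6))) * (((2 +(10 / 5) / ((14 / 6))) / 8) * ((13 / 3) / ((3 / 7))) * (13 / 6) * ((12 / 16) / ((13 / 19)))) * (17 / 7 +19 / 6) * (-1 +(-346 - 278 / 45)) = -50738005175 / 72576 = -699101.70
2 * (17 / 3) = 34 / 3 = 11.33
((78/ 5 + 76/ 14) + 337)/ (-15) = -4177/ 175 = -23.87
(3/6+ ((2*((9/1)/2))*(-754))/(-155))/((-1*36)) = -13727/11160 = -1.23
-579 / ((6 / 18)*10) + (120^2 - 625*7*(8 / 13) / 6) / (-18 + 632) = -18076601 / 119730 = -150.98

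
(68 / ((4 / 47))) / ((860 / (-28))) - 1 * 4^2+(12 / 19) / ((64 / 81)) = -2693787 / 65360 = -41.21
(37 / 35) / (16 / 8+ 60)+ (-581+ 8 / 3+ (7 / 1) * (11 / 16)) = -29868077 / 52080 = -573.50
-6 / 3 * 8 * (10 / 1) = -160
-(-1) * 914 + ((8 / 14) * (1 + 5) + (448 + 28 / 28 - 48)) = 9229 / 7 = 1318.43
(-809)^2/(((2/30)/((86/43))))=19634430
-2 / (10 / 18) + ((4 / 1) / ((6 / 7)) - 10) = -134 / 15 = -8.93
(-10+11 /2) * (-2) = 9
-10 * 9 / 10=-9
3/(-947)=-3/947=-0.00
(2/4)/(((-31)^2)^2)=1/1847042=0.00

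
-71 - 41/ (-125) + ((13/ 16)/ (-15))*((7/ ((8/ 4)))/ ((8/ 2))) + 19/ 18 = -10031593/ 144000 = -69.66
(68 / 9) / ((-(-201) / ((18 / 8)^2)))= 51 / 268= 0.19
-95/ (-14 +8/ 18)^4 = -623295/ 221533456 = -0.00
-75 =-75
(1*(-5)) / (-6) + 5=35 / 6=5.83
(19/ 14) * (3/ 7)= 57/ 98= 0.58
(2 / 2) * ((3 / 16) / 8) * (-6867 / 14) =-2943 / 256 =-11.50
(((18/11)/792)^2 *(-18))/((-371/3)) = 27/43454488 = 0.00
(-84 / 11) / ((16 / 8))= -42 / 11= -3.82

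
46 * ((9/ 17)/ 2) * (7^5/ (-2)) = -3479049/ 34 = -102324.97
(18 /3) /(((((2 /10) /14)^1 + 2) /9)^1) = 1260 /47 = 26.81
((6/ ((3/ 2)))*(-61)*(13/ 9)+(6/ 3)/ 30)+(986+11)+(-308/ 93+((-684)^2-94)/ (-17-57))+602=-262090529/ 51615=-5077.80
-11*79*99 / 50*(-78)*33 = 110721897 / 25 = 4428875.88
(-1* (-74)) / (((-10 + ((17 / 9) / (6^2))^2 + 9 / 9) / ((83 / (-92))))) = 161190648 / 21723385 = 7.42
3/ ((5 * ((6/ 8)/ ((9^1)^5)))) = 236196/ 5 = 47239.20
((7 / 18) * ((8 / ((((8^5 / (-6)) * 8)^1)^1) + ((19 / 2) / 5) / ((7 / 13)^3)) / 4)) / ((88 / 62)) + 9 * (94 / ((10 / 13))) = 13996323221753 / 12716605440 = 1100.63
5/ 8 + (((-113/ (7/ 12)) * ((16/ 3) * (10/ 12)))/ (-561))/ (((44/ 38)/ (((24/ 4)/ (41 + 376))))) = 92813905/ 144105192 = 0.64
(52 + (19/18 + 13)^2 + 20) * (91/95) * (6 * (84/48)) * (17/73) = 945772373/1497960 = 631.37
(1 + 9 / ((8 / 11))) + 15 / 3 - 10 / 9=1243 / 72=17.26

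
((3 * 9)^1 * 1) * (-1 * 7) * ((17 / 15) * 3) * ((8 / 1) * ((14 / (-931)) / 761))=0.10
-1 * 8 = -8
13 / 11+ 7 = 90 / 11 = 8.18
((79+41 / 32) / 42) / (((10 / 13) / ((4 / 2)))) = 4771 / 960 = 4.97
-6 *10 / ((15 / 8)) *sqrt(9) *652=-62592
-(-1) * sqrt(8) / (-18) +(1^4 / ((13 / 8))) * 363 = 223.23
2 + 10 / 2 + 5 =12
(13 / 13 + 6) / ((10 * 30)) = 7 / 300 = 0.02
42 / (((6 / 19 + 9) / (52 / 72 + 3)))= 8911 / 531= 16.78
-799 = -799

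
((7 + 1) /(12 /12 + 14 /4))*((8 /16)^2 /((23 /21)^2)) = 196 /529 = 0.37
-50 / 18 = -25 / 9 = -2.78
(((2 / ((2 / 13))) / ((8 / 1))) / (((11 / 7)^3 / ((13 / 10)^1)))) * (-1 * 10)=-57967 / 10648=-5.44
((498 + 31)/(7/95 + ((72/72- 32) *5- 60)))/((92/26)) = -28405/40836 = -0.70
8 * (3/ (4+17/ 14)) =336/ 73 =4.60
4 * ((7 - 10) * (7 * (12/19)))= -1008/19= -53.05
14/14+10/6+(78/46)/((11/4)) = 2492/759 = 3.28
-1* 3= -3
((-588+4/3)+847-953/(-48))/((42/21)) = 4483/32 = 140.09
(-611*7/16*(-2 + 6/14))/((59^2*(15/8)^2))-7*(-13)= 71300359/783225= 91.03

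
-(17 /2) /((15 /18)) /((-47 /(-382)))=-19482 /235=-82.90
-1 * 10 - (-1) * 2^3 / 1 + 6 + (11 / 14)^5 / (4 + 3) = 15220123 / 3764768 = 4.04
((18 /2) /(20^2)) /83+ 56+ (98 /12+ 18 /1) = 8183827 /99600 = 82.17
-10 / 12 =-0.83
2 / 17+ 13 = 223 / 17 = 13.12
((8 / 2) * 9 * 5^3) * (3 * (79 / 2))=533250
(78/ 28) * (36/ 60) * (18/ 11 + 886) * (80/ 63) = 1883.96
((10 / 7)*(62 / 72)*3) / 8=155 / 336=0.46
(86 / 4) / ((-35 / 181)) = -7783 / 70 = -111.19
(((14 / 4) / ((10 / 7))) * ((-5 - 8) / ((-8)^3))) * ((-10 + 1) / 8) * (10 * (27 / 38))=-154791 / 311296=-0.50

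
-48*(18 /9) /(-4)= 24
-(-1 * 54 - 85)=139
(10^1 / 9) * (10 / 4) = 25 / 9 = 2.78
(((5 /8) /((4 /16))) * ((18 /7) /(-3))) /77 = -15 /539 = -0.03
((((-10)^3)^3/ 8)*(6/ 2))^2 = 140625000000000000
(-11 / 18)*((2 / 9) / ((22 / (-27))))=1 / 6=0.17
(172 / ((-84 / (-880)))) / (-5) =-7568 / 21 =-360.38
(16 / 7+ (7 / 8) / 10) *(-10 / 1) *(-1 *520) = 86385 / 7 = 12340.71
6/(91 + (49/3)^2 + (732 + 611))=54/15307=0.00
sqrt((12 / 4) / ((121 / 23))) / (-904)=-sqrt(69) / 9944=-0.00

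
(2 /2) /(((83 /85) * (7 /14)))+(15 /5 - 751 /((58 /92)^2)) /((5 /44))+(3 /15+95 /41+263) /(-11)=-2616678223579 /157405765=-16623.78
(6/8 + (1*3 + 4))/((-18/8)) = -31/9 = -3.44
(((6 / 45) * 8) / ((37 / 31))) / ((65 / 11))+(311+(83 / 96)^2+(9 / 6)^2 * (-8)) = 32570564257 / 110822400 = 293.90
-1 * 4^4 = -256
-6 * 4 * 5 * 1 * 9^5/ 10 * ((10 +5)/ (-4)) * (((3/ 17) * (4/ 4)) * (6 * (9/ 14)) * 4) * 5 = 4304672100/ 119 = 36173715.13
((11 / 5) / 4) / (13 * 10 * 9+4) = 11 / 23480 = 0.00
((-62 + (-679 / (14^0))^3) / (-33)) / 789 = 34782989 / 2893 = 12023.16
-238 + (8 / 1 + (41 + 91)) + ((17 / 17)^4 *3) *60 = 82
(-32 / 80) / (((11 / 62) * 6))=-62 / 165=-0.38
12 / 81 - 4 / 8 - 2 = -127 / 54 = -2.35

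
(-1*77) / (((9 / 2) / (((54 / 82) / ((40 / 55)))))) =-2541 / 164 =-15.49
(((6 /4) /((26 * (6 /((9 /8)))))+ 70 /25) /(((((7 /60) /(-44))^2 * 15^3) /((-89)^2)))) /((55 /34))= 138559898488 /238875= 580051.90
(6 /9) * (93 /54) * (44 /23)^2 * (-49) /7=-420112 /14283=-29.41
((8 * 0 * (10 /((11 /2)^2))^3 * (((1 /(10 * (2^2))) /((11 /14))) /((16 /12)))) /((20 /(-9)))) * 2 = 0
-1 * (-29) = 29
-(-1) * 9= 9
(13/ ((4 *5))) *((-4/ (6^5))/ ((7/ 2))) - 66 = -8981293/ 136080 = -66.00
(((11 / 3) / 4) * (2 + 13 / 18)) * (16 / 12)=3.33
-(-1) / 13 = 1 / 13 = 0.08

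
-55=-55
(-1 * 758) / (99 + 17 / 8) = -6064 / 809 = -7.50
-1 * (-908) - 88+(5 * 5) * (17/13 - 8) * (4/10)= 9790/13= 753.08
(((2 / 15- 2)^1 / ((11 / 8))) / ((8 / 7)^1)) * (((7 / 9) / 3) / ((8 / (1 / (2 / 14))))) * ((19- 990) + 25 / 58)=135159493 / 516780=261.54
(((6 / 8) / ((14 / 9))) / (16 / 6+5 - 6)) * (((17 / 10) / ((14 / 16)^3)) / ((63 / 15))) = 14688 / 84035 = 0.17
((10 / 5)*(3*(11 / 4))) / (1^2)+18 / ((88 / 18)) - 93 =-801 / 11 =-72.82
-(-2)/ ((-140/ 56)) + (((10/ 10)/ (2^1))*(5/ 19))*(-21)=-677/ 190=-3.56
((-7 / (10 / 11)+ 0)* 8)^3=-29218112 / 125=-233744.90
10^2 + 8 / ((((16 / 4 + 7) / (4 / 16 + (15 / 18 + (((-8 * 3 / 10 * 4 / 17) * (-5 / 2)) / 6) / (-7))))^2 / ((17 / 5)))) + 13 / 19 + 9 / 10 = 8775672128 / 86178015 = 101.83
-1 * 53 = -53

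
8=8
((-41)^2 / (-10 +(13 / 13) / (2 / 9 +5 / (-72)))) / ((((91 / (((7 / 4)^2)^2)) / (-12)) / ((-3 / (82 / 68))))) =-23668029 / 15808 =-1497.22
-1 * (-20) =20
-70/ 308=-5/ 22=-0.23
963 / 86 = 11.20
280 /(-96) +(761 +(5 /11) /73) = 7304951 /9636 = 758.09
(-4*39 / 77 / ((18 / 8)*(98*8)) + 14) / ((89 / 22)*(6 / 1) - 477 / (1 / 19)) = -158453 / 102309354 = -0.00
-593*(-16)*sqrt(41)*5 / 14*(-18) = -426960*sqrt(41) / 7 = -390553.99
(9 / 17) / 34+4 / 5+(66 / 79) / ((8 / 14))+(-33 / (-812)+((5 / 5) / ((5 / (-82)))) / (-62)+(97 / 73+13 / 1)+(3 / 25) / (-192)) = 283786739901341 / 16781296414400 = 16.91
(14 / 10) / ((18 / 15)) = 7 / 6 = 1.17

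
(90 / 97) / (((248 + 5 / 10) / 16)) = 2880 / 48209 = 0.06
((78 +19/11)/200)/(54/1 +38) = 877/202400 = 0.00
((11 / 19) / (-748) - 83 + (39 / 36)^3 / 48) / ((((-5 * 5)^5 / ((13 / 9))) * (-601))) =-28898438413 / 1415156670000000000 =-0.00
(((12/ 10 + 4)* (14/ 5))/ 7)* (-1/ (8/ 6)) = -1.56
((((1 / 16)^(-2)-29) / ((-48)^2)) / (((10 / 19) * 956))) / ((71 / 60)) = 0.00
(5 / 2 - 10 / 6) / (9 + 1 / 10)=25 / 273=0.09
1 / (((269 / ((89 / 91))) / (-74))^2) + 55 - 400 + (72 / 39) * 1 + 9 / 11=-2256006441622 / 6591435851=-342.26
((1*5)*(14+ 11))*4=500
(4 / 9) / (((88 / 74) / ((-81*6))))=-1998 / 11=-181.64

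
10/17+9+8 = 299/17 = 17.59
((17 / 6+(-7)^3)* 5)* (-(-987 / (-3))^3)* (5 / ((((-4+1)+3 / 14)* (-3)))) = 36237783899.07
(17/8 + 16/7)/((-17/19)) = -4693/952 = -4.93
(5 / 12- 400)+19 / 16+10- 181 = -569.40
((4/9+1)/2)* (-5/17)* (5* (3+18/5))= -715/102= -7.01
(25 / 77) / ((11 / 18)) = 450 / 847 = 0.53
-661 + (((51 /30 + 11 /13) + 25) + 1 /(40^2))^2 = 42323018729 /432640000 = 97.83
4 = 4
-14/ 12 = -7/ 6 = -1.17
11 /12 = 0.92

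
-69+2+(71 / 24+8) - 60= -2785 / 24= -116.04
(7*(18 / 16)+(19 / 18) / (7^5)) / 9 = 0.88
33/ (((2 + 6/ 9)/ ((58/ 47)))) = 2871/ 188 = 15.27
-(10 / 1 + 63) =-73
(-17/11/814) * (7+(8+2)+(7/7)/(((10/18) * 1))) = -799/22385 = -0.04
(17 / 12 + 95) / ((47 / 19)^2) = 417677 / 26508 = 15.76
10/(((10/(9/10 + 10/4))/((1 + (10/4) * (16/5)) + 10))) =323/5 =64.60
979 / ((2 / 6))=2937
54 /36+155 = 313 /2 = 156.50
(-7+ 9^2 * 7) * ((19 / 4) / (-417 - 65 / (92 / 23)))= -10640 / 1733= -6.14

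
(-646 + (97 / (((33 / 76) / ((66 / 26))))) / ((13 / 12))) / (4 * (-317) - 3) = 20710 / 214799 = 0.10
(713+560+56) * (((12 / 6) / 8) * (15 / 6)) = 6645 / 8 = 830.62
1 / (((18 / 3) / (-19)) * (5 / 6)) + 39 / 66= -353 / 110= -3.21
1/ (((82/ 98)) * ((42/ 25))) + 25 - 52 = -6467/ 246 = -26.29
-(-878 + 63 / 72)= 7017 / 8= 877.12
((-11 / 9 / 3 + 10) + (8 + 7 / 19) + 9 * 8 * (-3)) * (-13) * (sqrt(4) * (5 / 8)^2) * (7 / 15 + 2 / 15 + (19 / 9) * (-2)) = -538194215 / 73872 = -7285.50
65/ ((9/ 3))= 65/ 3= 21.67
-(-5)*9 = 45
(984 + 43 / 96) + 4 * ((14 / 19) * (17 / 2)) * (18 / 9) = 1887025 / 1824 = 1034.55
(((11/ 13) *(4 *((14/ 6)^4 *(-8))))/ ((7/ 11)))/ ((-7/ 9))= 189728/ 117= 1621.61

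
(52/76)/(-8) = -13/152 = -0.09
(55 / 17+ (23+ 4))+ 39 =1177 / 17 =69.24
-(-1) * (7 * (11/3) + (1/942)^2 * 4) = 5693920/221841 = 25.67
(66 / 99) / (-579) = -2 / 1737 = -0.00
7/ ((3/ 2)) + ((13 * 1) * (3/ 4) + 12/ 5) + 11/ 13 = 13777/ 780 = 17.66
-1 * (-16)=16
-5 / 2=-2.50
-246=-246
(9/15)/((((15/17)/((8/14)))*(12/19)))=323/525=0.62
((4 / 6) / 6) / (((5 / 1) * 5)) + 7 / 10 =317 / 450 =0.70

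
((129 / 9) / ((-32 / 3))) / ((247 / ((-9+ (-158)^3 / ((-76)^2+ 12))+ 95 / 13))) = 17268327 / 4646317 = 3.72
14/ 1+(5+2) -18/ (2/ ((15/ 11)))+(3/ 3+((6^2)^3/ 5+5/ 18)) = 9341.21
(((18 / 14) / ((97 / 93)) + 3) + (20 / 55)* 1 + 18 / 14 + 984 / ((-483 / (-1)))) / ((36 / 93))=20.46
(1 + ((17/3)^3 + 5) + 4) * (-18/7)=-10366/21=-493.62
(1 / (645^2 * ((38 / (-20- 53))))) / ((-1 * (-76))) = -73 / 1201480200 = -0.00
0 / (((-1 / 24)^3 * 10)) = 0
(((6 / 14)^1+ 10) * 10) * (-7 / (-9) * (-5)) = -3650 / 9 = -405.56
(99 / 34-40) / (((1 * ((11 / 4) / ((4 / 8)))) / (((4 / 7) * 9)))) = -45396 / 1309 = -34.68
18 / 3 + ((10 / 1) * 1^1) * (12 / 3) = 46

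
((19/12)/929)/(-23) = -19/256404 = -0.00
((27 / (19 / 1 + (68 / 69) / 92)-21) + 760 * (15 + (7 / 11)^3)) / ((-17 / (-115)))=10691778710827 / 136531318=78310.08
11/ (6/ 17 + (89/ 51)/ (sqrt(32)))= 323136/ 2447 - 199716 * sqrt(2)/ 2447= 16.63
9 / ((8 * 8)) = 9 / 64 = 0.14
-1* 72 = -72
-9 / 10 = -0.90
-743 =-743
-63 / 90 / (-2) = 7 / 20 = 0.35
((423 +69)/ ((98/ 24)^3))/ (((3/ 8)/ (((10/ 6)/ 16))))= 236160/ 117649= 2.01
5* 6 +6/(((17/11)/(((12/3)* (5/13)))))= 35.97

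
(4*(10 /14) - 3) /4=-1 /28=-0.04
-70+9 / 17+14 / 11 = -12753 / 187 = -68.20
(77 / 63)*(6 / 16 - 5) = -407 / 72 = -5.65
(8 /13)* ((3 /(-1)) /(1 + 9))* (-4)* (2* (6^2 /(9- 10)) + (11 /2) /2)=-3324 /65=-51.14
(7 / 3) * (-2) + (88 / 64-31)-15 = -1183 / 24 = -49.29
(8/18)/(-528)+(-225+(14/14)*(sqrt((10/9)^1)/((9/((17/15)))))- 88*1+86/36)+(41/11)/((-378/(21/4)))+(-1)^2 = -735761/2376+17*sqrt(10)/405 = -309.53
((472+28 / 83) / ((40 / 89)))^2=760888099521 / 688900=1104497.17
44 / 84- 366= -7675 / 21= -365.48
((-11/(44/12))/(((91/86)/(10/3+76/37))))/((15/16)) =-63296/3885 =-16.29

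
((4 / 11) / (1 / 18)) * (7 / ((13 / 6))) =3024 / 143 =21.15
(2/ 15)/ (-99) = -2/ 1485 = -0.00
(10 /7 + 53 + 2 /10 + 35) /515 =3137 /18025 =0.17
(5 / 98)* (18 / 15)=3 / 49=0.06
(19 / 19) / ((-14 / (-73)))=73 / 14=5.21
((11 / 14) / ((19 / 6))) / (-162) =-11 / 7182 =-0.00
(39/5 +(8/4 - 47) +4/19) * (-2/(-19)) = -7028/1805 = -3.89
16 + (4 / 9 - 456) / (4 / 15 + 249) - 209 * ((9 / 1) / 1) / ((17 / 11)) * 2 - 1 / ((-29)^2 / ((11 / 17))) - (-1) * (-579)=-480958184528 / 160369449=-2999.06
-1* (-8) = 8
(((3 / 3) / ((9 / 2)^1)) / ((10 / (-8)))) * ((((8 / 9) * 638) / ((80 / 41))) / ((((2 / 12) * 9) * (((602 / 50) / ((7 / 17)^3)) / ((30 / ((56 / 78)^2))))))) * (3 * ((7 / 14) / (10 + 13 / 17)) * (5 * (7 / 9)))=-386811425 / 61401807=-6.30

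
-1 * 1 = -1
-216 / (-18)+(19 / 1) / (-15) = 161 / 15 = 10.73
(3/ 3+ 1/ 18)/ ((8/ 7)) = 0.92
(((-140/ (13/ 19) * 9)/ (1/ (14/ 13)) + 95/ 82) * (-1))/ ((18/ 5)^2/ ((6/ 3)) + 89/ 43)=231.82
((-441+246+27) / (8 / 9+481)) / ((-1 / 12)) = 18144 / 4337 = 4.18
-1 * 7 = -7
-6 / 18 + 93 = 278 / 3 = 92.67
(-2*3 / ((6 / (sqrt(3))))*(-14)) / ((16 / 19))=133*sqrt(3) / 8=28.80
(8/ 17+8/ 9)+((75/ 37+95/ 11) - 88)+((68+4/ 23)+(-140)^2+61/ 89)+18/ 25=62439293060291/ 3186718425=19593.60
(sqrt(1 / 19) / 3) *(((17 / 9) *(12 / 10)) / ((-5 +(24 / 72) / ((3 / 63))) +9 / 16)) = 544 *sqrt(19) / 35055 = 0.07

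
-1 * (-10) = 10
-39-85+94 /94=-123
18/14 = 9/7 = 1.29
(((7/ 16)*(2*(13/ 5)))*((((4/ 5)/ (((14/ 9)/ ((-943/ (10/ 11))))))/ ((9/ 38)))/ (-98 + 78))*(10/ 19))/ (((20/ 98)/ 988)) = 1632077447/ 2500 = 652830.98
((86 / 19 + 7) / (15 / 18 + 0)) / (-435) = -438 / 13775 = -0.03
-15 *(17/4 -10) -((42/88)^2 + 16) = 135563/1936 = 70.02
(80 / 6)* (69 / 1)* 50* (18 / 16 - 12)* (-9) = 4502250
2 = 2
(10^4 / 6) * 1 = 5000 / 3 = 1666.67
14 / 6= 7 / 3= 2.33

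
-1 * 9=-9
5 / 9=0.56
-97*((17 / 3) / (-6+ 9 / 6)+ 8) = -17654 / 27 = -653.85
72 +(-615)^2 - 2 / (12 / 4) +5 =378301.33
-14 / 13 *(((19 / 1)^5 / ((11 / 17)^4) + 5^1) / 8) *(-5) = 1809555455610 / 190333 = 9507313.26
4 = 4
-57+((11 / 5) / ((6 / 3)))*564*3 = 9021 / 5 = 1804.20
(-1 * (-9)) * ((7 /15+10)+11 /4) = 2379 /20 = 118.95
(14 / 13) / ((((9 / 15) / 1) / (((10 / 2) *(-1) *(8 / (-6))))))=1400 / 117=11.97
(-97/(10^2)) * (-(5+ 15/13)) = 388/65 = 5.97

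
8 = 8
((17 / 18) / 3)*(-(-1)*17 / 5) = 289 / 270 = 1.07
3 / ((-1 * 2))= -3 / 2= -1.50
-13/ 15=-0.87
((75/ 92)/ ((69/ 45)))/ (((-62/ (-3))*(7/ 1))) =0.00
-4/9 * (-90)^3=324000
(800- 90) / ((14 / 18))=6390 / 7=912.86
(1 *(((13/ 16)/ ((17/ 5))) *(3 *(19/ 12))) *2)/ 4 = 0.57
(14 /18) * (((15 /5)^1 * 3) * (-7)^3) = -2401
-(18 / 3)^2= -36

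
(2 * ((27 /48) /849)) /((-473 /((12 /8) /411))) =-3 /293418928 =-0.00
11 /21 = 0.52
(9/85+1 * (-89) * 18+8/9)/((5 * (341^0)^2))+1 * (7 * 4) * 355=36795731/3825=9619.80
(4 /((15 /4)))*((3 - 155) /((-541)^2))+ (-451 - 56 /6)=-2020964737 /4390215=-460.33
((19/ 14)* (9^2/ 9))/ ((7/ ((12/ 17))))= 1026/ 833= 1.23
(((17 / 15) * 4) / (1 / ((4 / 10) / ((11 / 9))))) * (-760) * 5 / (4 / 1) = -15504 / 11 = -1409.45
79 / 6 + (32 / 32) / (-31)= 2443 / 186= 13.13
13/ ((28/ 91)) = 169/ 4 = 42.25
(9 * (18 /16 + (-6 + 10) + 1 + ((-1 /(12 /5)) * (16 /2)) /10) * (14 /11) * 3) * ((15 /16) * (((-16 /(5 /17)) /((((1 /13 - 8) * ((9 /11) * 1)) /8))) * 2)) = 2580396 /103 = 25052.39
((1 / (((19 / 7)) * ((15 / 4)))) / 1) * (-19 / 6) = -14 / 45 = -0.31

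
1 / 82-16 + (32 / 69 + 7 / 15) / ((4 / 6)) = -68802 / 4715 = -14.59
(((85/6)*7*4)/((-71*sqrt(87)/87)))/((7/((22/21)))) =-3740*sqrt(87)/4473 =-7.80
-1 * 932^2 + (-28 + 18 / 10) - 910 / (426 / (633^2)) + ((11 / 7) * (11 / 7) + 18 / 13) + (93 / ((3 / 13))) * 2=-389805237167 / 226135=-1723772.25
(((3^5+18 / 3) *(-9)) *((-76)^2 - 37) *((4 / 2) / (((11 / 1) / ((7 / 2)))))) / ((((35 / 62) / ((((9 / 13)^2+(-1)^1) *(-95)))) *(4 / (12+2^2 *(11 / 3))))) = -4781183312.66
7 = 7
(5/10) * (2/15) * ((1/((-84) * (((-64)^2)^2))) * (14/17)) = -1/25669140480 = -0.00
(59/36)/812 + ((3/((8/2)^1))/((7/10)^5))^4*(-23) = -3039018077465184062984563/333212504058827716176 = -9120.36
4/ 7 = 0.57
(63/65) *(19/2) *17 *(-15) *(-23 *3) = 4212243/26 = 162009.35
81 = 81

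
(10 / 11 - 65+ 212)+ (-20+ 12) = 1539 / 11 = 139.91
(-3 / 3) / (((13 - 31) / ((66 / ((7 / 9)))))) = 33 / 7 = 4.71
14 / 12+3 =25 / 6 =4.17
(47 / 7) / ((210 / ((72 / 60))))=47 / 1225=0.04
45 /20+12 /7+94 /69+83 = 88.33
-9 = -9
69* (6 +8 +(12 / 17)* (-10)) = 8142 / 17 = 478.94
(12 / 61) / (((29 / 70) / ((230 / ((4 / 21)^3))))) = 111826575 / 7076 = 15803.64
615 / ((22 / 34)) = 10455 / 11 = 950.45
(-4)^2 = 16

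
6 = 6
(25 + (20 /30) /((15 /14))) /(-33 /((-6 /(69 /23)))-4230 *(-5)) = 2306 /1904985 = 0.00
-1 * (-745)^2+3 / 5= -2775122 / 5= -555024.40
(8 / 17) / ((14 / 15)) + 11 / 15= 2209 / 1785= 1.24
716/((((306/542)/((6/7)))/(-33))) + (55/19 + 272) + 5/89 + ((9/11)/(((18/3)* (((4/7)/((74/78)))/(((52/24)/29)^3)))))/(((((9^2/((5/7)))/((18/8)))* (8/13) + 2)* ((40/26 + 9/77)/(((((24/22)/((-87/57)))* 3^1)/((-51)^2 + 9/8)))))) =-668977634143132294252430603/18792957876921793494468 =-35597.25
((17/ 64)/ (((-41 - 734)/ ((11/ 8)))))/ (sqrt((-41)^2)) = -187/ 16268800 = -0.00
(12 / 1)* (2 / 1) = 24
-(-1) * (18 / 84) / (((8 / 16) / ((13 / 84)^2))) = 169 / 16464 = 0.01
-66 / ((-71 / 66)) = 4356 / 71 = 61.35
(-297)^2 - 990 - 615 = 86604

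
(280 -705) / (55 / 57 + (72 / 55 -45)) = 1332375 / 133946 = 9.95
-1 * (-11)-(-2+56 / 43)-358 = -14891 / 43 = -346.30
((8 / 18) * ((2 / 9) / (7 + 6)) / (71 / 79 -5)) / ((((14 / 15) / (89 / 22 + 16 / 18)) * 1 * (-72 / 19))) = 0.00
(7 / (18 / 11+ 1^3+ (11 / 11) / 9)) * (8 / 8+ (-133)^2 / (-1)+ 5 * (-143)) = -12753279 / 272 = -46887.06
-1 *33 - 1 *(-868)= 835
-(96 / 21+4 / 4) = -39 / 7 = -5.57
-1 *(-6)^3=216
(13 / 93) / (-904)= -13 / 84072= -0.00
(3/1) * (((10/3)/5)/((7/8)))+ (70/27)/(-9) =3398/1701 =2.00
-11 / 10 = -1.10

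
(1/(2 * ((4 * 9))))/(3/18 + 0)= 1/12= 0.08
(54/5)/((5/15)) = 162/5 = 32.40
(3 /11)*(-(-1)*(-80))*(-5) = 1200 /11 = 109.09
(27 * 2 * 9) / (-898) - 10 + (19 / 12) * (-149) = -1327915 / 5388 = -246.46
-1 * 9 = -9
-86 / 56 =-1.54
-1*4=-4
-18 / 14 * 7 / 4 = -9 / 4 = -2.25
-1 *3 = -3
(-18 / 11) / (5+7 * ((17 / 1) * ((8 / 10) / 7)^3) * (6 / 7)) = -771750 / 2429933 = -0.32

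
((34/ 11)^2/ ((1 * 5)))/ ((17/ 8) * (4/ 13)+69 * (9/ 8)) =120224/ 4925305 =0.02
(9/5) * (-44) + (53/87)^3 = -260022803/3292515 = -78.97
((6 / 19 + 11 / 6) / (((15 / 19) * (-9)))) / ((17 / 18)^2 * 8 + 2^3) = -49 / 2452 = -0.02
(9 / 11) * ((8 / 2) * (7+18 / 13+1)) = 4392 / 143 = 30.71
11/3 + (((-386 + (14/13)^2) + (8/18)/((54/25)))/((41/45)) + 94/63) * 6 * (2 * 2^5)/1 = -70513402537/436527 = -161532.74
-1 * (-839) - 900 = -61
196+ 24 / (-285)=18612 / 95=195.92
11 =11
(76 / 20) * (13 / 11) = 4.49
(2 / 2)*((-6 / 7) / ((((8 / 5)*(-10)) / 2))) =3 / 28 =0.11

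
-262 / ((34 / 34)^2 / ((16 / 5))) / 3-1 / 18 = -25157 / 90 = -279.52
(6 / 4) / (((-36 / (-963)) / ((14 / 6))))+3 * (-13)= 54.62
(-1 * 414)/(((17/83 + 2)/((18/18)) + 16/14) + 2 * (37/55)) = -13229370/149969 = -88.21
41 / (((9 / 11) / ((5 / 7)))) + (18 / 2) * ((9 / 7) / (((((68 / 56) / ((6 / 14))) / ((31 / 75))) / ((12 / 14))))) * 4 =7793377 / 187425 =41.58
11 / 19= 0.58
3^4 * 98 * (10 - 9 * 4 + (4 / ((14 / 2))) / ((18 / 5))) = -205128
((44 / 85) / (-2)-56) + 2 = -4612 / 85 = -54.26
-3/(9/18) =-6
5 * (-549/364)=-2745/364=-7.54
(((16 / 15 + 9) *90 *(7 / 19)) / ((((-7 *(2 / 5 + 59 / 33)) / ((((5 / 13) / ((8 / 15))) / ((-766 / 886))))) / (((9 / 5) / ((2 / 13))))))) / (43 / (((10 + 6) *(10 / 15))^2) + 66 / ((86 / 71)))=8201188828800 / 2115497041127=3.88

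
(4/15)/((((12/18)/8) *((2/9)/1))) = 72/5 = 14.40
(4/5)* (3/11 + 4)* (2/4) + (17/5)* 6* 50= 56194/55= 1021.71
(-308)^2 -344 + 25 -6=94539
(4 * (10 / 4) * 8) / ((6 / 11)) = 440 / 3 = 146.67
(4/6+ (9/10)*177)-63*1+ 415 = 15359/30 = 511.97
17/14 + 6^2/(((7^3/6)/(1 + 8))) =4721/686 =6.88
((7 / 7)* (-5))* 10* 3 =-150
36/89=0.40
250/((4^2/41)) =5125/8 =640.62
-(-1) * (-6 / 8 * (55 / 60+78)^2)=-896809 / 192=-4670.88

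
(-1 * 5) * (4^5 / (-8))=640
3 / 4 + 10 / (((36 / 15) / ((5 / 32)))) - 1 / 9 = 743 / 576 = 1.29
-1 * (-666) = 666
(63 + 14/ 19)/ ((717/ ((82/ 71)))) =99302/ 967233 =0.10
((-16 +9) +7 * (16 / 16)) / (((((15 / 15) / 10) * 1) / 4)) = 0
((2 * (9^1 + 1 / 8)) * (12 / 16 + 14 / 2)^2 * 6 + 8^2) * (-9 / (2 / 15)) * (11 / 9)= -35063655 / 64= -547869.61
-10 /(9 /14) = -140 /9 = -15.56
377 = 377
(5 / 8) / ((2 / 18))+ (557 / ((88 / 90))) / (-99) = -125 / 968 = -0.13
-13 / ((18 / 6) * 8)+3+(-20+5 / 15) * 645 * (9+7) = -4870981 / 24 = -202957.54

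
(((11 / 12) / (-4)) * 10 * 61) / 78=-3355 / 1872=-1.79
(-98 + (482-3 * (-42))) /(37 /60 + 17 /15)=2040 /7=291.43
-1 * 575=-575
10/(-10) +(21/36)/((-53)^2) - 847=-848.00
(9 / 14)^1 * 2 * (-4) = -36 / 7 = -5.14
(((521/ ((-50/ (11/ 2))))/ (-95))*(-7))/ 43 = -40117/ 408500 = -0.10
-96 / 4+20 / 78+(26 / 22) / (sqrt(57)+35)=-11879503 / 501072 - 13*sqrt(57) / 12848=-23.72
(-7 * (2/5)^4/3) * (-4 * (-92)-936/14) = -33728/1875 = -17.99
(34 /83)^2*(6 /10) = 0.10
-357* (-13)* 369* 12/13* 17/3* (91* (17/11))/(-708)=-1154815389/649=-1779376.56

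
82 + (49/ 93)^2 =711619/ 8649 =82.28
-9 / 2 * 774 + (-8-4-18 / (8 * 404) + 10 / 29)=-163773781 / 46864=-3494.66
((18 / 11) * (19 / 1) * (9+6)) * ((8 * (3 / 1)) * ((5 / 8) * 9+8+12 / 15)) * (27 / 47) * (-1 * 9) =-431569458 / 517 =-834757.17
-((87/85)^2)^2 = -57289761/52200625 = -1.10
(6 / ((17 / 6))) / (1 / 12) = 432 / 17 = 25.41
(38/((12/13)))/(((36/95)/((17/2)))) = 398905/432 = 923.39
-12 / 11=-1.09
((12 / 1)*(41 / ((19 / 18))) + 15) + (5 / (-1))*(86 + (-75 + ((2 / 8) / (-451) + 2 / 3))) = 43473077 / 102828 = 422.77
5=5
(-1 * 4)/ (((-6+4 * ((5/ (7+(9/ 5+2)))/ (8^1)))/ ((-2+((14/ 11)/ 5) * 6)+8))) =178848/ 34265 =5.22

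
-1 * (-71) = 71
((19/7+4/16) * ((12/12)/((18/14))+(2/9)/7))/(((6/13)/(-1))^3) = -3099967/127008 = -24.41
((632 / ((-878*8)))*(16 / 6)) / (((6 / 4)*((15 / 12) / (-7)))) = 17696 / 19755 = 0.90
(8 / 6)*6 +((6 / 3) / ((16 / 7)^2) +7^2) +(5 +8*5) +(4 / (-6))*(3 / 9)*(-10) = 120505 / 1152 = 104.61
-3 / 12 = -1 / 4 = -0.25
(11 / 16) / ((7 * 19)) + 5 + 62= 142587 / 2128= 67.01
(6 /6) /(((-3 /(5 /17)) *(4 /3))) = -5 /68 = -0.07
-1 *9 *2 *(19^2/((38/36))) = -6156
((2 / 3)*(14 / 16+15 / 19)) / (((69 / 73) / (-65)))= -76.31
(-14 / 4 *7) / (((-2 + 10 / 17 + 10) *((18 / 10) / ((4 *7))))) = -29155 / 657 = -44.38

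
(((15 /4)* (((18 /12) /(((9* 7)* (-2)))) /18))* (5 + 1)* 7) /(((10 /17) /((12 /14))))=-17 /112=-0.15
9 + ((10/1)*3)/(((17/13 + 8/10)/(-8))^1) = -14367/137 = -104.87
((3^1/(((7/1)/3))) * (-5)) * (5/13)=-225/91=-2.47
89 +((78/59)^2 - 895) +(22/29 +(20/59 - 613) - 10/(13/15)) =-1873614459/1312337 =-1427.69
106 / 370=53 / 185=0.29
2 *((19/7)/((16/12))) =57/14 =4.07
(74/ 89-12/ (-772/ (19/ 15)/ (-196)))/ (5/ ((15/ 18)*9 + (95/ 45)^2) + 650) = -251835181/ 54101538050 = -0.00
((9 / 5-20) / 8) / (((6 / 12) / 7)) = -637 / 20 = -31.85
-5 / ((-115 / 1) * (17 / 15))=15 / 391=0.04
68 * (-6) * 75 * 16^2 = -7833600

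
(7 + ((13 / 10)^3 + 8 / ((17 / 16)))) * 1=284349 / 17000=16.73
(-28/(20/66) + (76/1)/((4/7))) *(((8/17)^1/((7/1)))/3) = 232/255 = 0.91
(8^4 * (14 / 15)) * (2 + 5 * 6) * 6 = 3670016 / 5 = 734003.20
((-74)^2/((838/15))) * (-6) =-246420/419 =-588.11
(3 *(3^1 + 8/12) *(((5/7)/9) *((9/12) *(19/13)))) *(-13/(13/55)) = -52.63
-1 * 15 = -15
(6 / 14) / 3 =1 / 7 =0.14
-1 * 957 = -957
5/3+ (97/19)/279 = 8932/5301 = 1.68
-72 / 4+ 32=14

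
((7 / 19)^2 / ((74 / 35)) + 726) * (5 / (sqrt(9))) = 96980395 / 80142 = 1210.11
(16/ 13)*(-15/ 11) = -1.68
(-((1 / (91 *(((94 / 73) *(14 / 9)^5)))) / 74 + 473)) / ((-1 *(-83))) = -161028332763569 / 28256556578432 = -5.70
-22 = -22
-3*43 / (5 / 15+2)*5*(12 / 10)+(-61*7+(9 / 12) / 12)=-84969 / 112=-758.65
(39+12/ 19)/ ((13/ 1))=753/ 247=3.05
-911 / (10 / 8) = -3644 / 5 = -728.80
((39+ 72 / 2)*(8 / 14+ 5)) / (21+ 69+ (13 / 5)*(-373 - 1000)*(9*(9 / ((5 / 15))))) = -1625 / 3373111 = -0.00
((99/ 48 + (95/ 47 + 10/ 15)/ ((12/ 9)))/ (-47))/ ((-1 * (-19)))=-3067/ 671536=-0.00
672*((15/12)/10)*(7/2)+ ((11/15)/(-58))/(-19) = 4859831/16530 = 294.00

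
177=177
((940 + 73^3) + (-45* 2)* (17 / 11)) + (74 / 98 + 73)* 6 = 210350377 / 539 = 390260.44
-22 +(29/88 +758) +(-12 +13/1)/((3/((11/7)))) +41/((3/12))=900.85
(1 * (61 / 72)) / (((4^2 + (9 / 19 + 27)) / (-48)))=-1159 / 1239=-0.94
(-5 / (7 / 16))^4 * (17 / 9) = 696320000 / 21609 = 32223.61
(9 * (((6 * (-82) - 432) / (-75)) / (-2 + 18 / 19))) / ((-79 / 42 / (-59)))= -32627826 / 9875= -3304.08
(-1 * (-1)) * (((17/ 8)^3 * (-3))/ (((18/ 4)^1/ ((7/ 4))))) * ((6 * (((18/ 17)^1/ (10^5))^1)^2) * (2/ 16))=-9639/ 10240000000000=-0.00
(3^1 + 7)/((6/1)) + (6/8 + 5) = 89/12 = 7.42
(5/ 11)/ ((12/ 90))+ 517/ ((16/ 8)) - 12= 2749/ 11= 249.91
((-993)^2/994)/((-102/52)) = -4272879/8449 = -505.73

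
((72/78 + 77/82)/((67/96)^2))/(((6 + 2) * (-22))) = -571680/26319007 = -0.02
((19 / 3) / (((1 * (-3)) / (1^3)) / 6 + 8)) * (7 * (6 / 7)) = 76 / 15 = 5.07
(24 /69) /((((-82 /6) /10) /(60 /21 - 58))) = 92640 /6601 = 14.03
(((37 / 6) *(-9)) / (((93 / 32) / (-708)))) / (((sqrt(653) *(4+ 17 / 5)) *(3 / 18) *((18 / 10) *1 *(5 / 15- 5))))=-283200 *sqrt(653) / 141701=-51.07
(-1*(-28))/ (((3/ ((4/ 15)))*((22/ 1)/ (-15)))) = -56/ 33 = -1.70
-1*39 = -39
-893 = -893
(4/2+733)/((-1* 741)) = -245/247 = -0.99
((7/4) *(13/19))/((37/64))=1456/703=2.07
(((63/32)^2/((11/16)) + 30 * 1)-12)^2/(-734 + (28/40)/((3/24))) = -461538135/601677824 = -0.77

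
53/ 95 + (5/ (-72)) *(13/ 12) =39617/ 82080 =0.48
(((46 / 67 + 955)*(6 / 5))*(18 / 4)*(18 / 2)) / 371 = 15559533 / 124285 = 125.19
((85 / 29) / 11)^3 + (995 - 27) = 31423596837 / 32461759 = 968.02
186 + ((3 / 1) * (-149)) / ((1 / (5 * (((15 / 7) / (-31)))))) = 73887 / 217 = 340.49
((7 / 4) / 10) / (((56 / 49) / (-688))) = -2107 / 20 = -105.35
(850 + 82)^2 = 868624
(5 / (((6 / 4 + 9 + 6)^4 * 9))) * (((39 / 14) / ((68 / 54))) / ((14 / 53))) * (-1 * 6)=-13780 / 36587859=-0.00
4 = 4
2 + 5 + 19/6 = 61/6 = 10.17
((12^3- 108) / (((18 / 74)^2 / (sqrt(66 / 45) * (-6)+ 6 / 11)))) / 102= 27380 / 187- 5476 * sqrt(330) / 51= -1804.10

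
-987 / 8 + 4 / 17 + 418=294.86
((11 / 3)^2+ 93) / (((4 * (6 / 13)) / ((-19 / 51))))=-118313 / 5508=-21.48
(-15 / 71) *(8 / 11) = -120 / 781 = -0.15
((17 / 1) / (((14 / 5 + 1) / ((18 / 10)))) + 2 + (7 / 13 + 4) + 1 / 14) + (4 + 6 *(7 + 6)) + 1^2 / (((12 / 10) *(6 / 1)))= 6025307 / 62244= 96.80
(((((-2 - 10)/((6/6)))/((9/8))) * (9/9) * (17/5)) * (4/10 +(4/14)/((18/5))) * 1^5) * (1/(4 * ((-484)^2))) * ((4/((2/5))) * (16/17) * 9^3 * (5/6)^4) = -18875/307461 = -0.06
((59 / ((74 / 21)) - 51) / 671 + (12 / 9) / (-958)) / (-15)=3742103 / 1070291970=0.00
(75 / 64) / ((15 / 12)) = 15 / 16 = 0.94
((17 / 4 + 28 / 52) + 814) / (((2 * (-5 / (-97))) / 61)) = 251928109 / 520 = 484477.13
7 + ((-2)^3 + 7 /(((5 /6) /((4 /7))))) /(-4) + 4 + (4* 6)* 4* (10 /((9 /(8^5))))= 52428977 /15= 3495265.13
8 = 8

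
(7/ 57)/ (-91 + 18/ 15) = -35/ 25593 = -0.00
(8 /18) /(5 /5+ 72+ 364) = 4 /3933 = 0.00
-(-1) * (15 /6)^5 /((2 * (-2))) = -3125 /128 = -24.41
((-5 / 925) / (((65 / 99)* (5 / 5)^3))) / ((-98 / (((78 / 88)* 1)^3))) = 41067 / 701993600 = 0.00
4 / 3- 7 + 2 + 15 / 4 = 1 / 12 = 0.08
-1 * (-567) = 567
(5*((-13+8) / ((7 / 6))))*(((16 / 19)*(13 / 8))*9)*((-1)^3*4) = 140400 / 133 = 1055.64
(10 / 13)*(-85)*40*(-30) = 1020000 / 13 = 78461.54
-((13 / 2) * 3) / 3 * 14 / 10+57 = 479 / 10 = 47.90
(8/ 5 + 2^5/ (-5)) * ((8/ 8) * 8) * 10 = -384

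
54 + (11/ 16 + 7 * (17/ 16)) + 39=809/ 8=101.12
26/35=0.74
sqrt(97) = 9.85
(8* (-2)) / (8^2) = -1 / 4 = -0.25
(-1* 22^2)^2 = 234256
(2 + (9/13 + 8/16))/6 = 83/156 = 0.53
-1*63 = -63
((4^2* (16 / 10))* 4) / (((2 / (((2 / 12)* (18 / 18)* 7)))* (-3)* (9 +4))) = -896 / 585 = -1.53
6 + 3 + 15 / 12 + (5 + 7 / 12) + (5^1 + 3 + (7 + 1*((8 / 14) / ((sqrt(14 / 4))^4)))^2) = 51875141 / 705894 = 73.49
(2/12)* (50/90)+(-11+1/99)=-6473/594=-10.90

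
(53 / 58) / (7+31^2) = 53 / 56144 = 0.00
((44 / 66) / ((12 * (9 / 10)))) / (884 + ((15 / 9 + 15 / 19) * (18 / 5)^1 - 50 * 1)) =95 / 1297134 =0.00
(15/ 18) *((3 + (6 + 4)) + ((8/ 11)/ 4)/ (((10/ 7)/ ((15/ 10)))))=1451/ 132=10.99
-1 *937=-937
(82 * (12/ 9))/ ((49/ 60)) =6560/ 49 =133.88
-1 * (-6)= 6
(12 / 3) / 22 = 2 / 11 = 0.18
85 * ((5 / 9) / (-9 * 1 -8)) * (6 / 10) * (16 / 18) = -40 / 27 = -1.48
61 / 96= 0.64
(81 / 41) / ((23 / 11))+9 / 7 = 2.23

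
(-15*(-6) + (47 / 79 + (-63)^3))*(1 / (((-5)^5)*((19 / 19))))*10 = 39493112 / 49375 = 799.86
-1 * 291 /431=-291 /431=-0.68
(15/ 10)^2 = 9/ 4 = 2.25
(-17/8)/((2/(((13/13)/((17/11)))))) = -11/16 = -0.69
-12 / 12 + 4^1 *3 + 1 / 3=34 / 3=11.33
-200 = -200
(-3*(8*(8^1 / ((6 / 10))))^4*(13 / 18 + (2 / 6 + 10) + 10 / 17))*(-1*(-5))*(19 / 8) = -221829529600000 / 4131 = -53698748390.22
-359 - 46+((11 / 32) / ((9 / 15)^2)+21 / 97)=-11281357 / 27936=-403.83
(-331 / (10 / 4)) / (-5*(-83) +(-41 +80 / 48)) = -1986 / 5635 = -0.35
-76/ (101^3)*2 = -152/ 1030301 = -0.00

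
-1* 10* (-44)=440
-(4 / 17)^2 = -16 / 289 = -0.06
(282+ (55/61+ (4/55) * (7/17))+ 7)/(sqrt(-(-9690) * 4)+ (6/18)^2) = -148826232/179064747565+ 2678872176 * sqrt(9690)/179064747565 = 1.47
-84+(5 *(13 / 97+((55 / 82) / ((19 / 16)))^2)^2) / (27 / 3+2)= -3198030777656545951 / 38114127669584219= -83.91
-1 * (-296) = 296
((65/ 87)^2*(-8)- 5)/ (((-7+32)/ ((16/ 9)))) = -229264/ 340605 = -0.67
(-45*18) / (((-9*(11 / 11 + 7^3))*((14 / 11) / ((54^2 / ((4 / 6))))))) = 1082565 / 1204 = 899.14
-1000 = -1000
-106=-106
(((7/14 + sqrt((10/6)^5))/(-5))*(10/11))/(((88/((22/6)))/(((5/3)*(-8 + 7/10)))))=73/1584 + 1825*sqrt(15)/21384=0.38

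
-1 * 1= -1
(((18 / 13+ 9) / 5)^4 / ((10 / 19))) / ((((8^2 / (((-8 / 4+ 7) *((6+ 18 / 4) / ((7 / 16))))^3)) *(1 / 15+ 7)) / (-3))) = -613415774250 / 1513733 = -405233.80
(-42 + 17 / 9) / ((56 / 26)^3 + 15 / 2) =-1586234 / 691731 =-2.29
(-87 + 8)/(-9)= 79/9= 8.78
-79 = -79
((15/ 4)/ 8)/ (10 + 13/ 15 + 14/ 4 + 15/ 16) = 225/ 7346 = 0.03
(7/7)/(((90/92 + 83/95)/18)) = 78660/8093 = 9.72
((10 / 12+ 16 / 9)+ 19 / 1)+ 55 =1379 / 18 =76.61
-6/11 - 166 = -166.55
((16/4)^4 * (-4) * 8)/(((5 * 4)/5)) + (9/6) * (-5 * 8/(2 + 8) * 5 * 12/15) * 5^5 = -77048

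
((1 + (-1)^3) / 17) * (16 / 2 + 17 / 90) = 0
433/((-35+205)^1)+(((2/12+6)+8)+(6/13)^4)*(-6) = -401661457/4855370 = -82.73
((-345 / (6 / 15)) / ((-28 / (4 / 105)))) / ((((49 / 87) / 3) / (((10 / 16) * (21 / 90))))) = 10005 / 10976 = 0.91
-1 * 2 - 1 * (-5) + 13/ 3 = 22/ 3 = 7.33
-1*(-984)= 984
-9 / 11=-0.82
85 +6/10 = 428/5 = 85.60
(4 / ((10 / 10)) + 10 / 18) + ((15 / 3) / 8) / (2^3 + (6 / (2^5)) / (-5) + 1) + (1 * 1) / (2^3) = 81743 / 17208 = 4.75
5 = 5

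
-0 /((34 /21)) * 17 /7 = 0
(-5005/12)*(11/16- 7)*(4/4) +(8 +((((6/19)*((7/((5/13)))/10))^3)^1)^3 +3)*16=663876687615041273291275333211/236343528646728515625000000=2808.95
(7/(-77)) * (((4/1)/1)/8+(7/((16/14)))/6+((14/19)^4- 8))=38685863/68809488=0.56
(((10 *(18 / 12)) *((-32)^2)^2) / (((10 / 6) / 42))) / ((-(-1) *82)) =4833679.61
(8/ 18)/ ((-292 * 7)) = -1/ 4599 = -0.00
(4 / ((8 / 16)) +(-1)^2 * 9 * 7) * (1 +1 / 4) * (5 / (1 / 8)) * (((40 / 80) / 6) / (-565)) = -355 / 678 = -0.52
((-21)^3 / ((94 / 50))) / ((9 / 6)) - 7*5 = -155995 / 47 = -3319.04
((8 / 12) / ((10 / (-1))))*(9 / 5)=-3 / 25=-0.12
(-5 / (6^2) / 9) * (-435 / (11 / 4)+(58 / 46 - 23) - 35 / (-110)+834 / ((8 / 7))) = -309305 / 36432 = -8.49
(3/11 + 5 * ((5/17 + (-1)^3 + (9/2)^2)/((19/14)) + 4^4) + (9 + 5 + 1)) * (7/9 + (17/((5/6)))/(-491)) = 158048106091/157007070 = 1006.63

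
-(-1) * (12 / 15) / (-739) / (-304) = 1 / 280820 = 0.00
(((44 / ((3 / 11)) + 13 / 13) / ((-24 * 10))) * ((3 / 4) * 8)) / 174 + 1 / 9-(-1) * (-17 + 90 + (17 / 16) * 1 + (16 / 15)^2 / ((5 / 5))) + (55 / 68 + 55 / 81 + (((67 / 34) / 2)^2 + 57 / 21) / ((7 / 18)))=286909774919 / 3326418900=86.25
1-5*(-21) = 106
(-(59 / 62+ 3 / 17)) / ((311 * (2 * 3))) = -1189 / 1966764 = -0.00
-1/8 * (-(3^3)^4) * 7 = 3720087/8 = 465010.88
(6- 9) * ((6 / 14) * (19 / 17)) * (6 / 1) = -1026 / 119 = -8.62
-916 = -916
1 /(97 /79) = 79 /97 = 0.81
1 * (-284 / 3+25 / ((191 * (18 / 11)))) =-325189 / 3438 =-94.59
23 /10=2.30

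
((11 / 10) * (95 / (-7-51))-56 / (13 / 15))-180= -371597 / 1508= -246.42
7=7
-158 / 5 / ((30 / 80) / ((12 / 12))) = -1264 / 15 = -84.27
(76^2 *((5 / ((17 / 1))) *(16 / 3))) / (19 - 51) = -14440 / 51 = -283.14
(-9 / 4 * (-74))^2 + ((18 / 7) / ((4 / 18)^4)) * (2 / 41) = 7971048 / 287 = 27773.69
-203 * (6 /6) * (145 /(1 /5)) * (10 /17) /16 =-735875 /136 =-5410.85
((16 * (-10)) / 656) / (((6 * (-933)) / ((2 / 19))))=10 / 2180421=0.00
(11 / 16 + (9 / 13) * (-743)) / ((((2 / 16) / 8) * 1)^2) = -27353344 / 13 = -2104103.38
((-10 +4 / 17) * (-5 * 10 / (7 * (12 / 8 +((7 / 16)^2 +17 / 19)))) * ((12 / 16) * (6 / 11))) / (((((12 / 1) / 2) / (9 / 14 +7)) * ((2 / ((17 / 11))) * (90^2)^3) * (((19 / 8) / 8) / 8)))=4547072 / 8257363186235625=0.00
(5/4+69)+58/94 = 13323/188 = 70.87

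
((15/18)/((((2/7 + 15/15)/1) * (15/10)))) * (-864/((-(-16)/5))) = -116.67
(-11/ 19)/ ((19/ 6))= -66/ 361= -0.18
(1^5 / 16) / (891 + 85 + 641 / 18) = 9 / 145672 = 0.00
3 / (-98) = -3 / 98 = -0.03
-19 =-19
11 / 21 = 0.52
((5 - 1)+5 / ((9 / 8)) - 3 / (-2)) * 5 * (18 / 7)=895 / 7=127.86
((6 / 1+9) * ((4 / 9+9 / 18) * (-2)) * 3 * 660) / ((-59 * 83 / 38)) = 2131800 / 4897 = 435.33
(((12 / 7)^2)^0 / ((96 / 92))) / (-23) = -1 / 24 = -0.04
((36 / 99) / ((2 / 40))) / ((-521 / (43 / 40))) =-86 / 5731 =-0.02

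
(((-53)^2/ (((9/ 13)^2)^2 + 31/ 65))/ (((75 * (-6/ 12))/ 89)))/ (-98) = 134722237/ 1399440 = 96.27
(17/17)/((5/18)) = 18/5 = 3.60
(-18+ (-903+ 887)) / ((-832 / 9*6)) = 0.06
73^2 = 5329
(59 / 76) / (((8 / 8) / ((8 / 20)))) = 0.31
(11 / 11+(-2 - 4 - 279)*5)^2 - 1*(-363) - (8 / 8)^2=2028138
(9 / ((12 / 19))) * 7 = 399 / 4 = 99.75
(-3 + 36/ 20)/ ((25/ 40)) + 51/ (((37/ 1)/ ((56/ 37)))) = 0.17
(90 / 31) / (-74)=-45 / 1147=-0.04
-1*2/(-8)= 1/4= 0.25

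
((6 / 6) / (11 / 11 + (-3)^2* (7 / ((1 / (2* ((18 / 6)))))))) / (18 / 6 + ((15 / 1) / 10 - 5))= -2 / 379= -0.01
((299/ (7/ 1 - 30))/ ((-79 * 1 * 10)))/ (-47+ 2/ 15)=-0.00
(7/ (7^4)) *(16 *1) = 0.05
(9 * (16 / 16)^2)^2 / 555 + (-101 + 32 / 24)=-55234 / 555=-99.52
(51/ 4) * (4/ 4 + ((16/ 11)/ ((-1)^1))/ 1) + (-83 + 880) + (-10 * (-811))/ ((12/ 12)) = 391653/ 44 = 8901.20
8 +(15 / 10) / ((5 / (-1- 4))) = 13 / 2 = 6.50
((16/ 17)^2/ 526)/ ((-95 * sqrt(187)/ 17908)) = -208384 * sqrt(187)/ 122751305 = -0.02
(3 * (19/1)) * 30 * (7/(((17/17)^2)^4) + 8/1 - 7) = 13680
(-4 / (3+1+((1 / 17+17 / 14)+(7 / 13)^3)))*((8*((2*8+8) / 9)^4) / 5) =-68535713792 / 1149741945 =-59.61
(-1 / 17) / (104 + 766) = -1 / 14790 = -0.00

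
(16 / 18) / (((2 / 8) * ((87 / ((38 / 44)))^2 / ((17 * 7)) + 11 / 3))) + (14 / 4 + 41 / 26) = 175960990 / 34388211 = 5.12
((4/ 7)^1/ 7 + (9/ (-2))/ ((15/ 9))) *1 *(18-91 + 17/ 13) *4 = 2391512/ 3185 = 750.87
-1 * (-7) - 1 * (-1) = 8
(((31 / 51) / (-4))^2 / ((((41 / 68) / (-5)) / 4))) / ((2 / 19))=-91295 / 12546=-7.28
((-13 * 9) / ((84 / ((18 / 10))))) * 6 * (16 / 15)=-2808 / 175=-16.05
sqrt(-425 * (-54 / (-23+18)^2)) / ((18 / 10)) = 5 * sqrt(102) / 3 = 16.83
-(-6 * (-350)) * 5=-10500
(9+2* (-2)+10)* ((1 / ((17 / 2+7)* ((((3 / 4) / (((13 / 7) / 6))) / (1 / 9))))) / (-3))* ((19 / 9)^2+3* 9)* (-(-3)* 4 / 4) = -94640 / 67797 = -1.40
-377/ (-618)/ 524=377/ 323832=0.00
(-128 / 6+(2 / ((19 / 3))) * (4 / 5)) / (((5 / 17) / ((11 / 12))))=-280874 / 4275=-65.70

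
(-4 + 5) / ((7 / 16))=16 / 7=2.29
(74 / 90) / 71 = 37 / 3195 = 0.01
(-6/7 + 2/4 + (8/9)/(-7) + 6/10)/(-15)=-73/9450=-0.01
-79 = -79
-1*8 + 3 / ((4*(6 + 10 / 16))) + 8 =6 / 53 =0.11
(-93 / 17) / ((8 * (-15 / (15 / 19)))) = 93 / 2584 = 0.04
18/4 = 9/2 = 4.50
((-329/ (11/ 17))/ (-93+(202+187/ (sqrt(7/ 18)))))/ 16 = 4267459/ 96144400 - 285243 *sqrt(14)/ 8740400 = -0.08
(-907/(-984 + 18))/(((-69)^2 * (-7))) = -907/32193882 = -0.00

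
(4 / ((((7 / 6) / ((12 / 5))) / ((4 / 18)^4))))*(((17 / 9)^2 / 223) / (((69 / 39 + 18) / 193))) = 371251712 / 118445503365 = 0.00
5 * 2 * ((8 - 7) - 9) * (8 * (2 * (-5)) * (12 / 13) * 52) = 307200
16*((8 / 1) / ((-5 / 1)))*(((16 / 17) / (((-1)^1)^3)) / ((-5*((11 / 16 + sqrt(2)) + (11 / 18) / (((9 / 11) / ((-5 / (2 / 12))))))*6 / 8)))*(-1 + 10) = 4586471424*sqrt(2) / 37258662425 + 99617734656 / 37258662425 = 2.85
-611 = -611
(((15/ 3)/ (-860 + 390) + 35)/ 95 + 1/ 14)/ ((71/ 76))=54976/ 116795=0.47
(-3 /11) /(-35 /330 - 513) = 18 /33865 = 0.00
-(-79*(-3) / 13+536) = -7205 / 13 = -554.23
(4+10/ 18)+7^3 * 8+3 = 24764/ 9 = 2751.56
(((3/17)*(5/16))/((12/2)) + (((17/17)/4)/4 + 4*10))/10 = 21799/5440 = 4.01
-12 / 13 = -0.92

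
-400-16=-416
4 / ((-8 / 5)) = -5 / 2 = -2.50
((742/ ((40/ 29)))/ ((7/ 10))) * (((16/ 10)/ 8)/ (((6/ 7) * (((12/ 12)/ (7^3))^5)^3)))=1151287284693491240881037435841545626738513/ 60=19188121411558187348017290000000000000000.00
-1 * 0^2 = 0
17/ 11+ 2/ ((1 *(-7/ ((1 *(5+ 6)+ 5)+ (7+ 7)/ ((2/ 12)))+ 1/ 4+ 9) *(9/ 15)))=1.91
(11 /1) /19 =11 /19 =0.58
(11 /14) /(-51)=-11 /714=-0.02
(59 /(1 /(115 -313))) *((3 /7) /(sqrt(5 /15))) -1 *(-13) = 13 -35046 *sqrt(3) /7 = -8658.64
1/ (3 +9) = 1/ 12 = 0.08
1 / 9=0.11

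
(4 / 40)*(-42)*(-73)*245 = 75117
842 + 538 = 1380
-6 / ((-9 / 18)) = 12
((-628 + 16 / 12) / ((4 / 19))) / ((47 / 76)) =-14440 / 3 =-4813.33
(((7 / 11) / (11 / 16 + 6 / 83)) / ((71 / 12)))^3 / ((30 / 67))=15500854352019456 / 2446789480580741945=0.01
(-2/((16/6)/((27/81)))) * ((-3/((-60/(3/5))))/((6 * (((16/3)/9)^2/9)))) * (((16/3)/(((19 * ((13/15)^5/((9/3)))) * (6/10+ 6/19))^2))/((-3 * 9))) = 46708681640625/59360763722244608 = 0.00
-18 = -18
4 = 4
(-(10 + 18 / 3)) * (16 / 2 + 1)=-144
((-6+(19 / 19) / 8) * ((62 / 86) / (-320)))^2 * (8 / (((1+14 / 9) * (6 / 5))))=6368547 / 13935247360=0.00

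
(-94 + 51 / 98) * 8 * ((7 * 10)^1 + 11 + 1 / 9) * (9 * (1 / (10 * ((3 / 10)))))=-26750120 / 147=-181973.61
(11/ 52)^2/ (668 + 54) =121/ 1952288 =0.00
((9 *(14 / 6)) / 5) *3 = 63 / 5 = 12.60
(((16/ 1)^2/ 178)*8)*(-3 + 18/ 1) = 15360/ 89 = 172.58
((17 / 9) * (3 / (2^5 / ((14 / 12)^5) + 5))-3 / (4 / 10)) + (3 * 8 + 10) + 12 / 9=56160227 / 1997202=28.12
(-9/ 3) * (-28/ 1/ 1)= 84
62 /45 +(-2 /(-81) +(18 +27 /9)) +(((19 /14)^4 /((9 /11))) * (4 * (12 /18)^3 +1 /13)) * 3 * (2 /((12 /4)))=9971964341 /303390360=32.87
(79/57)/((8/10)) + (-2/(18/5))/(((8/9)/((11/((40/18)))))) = -1.36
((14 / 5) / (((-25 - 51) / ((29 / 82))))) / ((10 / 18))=-1827 / 77900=-0.02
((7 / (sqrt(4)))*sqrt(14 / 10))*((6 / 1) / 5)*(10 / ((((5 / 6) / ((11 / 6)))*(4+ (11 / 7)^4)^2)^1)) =2663338062*sqrt(35) / 14695500625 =1.07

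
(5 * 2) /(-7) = -10 /7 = -1.43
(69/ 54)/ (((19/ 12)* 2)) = 23/ 57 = 0.40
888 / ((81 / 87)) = 8584 / 9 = 953.78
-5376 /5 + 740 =-1676 /5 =-335.20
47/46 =1.02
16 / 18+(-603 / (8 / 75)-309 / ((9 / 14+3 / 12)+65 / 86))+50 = -827458177 / 142920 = -5789.66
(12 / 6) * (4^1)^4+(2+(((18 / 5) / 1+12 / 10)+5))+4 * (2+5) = 2759 / 5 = 551.80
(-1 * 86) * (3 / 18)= -43 / 3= -14.33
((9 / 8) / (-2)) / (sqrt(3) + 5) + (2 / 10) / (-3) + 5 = 9 * sqrt(3) / 352 + 25373 / 5280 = 4.85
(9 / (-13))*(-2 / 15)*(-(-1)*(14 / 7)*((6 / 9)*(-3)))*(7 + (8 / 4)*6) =-456 / 65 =-7.02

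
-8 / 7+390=2722 / 7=388.86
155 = 155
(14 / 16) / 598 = 7 / 4784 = 0.00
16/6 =8/3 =2.67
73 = 73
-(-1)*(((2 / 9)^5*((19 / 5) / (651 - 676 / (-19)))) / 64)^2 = 130321 / 59335316225658202500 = 0.00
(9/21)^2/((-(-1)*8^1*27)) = 1/1176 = 0.00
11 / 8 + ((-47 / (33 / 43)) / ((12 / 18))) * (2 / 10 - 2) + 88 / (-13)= 914973 / 5720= 159.96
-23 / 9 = -2.56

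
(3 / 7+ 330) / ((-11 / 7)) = -2313 / 11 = -210.27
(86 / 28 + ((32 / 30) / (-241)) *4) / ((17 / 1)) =154549 / 860370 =0.18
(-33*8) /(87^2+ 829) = -132 /4199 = -0.03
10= 10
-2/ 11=-0.18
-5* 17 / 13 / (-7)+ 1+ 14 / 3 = 1802 / 273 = 6.60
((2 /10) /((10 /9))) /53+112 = 296809 /2650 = 112.00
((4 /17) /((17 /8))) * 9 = 288 /289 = 1.00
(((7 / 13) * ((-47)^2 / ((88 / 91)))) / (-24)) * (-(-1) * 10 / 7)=-77315 / 1056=-73.21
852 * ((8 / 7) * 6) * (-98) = -572544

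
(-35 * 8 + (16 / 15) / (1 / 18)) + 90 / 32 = -20639 / 80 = -257.99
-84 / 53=-1.58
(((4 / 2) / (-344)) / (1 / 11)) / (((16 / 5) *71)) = -55 / 195392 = -0.00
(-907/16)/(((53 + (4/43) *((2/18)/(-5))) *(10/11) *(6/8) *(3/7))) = -3003077/820408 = -3.66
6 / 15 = 2 / 5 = 0.40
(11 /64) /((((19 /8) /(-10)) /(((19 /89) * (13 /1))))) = -2.01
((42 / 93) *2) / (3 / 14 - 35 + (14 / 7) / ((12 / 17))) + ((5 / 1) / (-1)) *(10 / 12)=-523553 / 124806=-4.19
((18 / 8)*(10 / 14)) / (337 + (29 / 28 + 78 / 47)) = 235 / 49671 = 0.00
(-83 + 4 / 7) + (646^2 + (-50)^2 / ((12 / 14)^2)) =26500090 / 63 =420636.35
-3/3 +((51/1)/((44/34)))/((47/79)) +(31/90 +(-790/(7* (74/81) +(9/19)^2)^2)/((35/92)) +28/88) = 225891132386989249/12202753317726510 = 18.51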